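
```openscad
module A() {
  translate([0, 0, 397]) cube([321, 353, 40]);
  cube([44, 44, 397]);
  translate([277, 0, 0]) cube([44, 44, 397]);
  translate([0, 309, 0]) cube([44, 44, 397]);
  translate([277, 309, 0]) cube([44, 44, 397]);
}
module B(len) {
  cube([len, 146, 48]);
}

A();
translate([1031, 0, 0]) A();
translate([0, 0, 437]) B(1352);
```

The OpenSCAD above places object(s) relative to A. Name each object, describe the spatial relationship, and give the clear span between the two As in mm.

A is a stool. B is a beam. A beam spans the tops of two stools. The clear span between the two stools is 710 mm.

Second stool starts at x = 1031; first ends at x = 321; clear span = 1031 − 321 = 710 mm.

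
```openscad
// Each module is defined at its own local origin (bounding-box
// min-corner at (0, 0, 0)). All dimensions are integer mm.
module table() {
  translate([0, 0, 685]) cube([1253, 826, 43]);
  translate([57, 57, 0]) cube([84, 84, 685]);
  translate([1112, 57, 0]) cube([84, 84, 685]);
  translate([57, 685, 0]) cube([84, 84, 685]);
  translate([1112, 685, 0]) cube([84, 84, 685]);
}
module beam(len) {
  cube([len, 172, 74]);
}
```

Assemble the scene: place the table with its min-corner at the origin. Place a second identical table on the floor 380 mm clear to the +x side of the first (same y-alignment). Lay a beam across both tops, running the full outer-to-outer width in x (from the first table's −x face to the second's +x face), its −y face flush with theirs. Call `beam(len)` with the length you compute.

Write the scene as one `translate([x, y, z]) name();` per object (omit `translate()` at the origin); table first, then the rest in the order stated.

table();
translate([1633, 0, 0]) table();
translate([0, 0, 728]) beam(2886);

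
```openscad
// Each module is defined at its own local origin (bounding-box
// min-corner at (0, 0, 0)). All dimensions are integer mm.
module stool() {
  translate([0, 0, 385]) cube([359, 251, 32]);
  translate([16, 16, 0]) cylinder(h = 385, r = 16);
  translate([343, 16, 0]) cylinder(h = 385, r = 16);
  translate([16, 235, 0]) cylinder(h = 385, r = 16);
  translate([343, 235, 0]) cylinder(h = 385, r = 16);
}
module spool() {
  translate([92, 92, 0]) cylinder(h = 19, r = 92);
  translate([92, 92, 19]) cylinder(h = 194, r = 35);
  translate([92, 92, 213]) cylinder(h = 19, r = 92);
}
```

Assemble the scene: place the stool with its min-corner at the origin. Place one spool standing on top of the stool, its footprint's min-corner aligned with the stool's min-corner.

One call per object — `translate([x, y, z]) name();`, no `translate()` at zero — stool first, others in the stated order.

stool();
translate([0, 0, 417]) spool();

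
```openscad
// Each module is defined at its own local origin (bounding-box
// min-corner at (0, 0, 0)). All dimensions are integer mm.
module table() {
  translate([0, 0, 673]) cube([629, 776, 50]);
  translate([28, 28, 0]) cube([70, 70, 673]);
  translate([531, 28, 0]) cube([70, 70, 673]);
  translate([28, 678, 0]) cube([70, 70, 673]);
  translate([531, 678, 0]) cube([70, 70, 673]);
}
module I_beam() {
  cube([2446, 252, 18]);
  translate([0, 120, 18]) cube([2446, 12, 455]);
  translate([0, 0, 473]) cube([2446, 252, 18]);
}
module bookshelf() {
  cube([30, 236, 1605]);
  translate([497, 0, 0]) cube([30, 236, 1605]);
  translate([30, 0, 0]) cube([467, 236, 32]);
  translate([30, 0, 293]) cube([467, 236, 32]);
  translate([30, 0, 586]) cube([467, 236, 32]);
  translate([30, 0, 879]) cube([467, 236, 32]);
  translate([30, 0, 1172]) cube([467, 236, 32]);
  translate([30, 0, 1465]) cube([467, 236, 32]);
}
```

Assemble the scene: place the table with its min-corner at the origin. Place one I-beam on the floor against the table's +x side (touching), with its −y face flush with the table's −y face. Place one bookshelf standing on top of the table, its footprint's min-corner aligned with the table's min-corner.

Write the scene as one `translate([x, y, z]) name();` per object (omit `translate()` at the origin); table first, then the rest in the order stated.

table();
translate([629, 0, 0]) I_beam();
translate([0, 0, 723]) bookshelf();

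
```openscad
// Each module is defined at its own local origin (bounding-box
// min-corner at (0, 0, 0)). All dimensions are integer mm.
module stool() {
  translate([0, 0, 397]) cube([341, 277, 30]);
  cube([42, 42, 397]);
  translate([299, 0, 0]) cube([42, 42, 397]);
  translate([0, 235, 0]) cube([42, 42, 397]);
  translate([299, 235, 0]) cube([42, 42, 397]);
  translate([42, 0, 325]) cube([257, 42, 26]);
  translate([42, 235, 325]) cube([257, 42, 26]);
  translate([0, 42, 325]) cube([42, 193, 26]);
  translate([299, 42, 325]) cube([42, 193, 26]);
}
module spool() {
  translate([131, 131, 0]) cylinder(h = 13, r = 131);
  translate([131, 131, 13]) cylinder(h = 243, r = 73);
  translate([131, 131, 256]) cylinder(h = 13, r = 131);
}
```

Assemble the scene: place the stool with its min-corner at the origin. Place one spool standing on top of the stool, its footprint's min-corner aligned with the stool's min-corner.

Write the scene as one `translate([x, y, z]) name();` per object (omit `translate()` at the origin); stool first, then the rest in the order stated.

stool();
translate([0, 0, 427]) spool();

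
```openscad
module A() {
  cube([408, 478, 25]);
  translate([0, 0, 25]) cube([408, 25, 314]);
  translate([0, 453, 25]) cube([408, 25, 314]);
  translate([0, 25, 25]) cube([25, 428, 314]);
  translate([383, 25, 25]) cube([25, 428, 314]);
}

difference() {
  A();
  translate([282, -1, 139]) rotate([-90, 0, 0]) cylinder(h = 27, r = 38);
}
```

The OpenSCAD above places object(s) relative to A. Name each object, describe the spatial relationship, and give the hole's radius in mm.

A is an open box. The open box has a circular hole through its front wall. The hole's radius is 38 mm.

The subtracted cylinder has r = 38 mm.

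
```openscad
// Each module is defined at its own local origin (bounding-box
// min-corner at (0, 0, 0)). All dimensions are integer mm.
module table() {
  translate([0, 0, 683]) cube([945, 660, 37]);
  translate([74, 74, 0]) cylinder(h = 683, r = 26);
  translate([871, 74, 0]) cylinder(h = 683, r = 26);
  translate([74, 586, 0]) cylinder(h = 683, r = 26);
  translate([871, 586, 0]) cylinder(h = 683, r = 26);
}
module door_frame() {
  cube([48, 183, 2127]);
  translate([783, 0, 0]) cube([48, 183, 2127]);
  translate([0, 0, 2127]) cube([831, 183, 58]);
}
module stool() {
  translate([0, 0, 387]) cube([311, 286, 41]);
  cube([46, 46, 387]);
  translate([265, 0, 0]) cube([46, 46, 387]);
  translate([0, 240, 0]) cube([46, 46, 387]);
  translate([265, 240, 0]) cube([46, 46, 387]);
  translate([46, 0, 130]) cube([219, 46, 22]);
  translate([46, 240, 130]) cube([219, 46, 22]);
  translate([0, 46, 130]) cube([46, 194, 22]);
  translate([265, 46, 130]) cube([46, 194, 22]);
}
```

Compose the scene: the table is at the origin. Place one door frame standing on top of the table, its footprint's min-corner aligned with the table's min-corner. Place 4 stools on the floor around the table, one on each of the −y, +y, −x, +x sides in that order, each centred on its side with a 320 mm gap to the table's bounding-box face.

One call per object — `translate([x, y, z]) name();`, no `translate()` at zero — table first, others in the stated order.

table();
translate([0, 0, 720]) door_frame();
translate([317, -606, 0]) stool();
translate([317, 980, 0]) stool();
translate([-631, 187, 0]) stool();
translate([1265, 187, 0]) stool();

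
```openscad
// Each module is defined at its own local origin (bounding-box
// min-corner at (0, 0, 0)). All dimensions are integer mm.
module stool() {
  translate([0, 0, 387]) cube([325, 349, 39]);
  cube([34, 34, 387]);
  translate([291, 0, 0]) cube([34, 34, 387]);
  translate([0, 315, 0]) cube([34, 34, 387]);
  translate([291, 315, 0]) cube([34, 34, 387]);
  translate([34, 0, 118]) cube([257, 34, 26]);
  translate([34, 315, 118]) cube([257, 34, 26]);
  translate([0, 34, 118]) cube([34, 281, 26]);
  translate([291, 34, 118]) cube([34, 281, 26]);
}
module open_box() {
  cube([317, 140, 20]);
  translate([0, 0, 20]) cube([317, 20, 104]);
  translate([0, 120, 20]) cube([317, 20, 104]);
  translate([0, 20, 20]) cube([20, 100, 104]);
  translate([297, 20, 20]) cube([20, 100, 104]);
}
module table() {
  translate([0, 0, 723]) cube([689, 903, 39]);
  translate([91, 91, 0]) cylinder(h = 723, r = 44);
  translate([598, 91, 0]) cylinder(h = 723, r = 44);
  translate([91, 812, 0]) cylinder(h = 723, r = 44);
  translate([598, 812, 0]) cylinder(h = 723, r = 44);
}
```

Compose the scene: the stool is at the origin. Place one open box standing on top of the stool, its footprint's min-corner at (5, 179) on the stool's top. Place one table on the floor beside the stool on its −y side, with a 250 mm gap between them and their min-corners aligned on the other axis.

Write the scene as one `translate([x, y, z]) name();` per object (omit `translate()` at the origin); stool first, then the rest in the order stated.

stool();
translate([5, 179, 426]) open_box();
translate([0, -1153, 0]) table();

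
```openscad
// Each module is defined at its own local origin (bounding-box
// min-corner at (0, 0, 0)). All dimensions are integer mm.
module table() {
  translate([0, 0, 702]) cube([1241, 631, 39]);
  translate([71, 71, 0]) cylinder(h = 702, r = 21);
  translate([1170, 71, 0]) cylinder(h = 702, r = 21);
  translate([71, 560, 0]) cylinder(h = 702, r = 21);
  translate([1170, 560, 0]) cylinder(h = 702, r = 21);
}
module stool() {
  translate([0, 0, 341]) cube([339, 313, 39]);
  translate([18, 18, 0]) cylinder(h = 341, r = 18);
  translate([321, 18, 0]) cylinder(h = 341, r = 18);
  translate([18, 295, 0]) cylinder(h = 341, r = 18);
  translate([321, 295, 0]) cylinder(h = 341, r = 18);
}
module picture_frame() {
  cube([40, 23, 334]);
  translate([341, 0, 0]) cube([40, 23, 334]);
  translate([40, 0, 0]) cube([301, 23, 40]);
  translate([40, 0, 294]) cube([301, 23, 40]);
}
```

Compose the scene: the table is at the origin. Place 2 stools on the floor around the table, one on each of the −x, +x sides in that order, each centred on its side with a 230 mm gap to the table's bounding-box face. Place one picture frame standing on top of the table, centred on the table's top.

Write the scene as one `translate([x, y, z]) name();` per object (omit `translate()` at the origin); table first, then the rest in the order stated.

table();
translate([-569, 159, 0]) stool();
translate([1471, 159, 0]) stool();
translate([430, 304, 741]) picture_frame();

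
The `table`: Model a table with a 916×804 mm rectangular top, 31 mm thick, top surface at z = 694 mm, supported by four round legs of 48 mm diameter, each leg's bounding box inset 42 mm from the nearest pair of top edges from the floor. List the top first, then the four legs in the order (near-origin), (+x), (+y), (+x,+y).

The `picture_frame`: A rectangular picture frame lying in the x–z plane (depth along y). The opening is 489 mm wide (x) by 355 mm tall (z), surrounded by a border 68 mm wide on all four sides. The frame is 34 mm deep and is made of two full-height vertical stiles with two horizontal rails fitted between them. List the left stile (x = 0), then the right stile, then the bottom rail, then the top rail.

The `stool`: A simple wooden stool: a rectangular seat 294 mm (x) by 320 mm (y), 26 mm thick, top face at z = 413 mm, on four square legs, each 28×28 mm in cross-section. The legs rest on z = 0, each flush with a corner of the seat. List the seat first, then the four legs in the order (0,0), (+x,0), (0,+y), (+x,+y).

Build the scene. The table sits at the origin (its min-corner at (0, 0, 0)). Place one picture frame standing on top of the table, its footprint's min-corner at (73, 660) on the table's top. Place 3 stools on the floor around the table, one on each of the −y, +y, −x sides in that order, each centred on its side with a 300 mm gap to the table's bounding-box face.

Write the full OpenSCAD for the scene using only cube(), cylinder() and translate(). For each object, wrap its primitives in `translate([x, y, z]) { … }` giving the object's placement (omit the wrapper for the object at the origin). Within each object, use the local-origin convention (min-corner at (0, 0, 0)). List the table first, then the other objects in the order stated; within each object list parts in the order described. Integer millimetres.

translate([0, 0, 663]) cube([916, 804, 31]);
translate([66, 66, 0]) cylinder(h = 663, r = 24);
translate([850, 66, 0]) cylinder(h = 663, r = 24);
translate([66, 738, 0]) cylinder(h = 663, r = 24);
translate([850, 738, 0]) cylinder(h = 663, r = 24);
translate([73, 660, 694]) {
  cube([68, 34, 491]);
  translate([557, 0, 0]) cube([68, 34, 491]);
  translate([68, 0, 0]) cube([489, 34, 68]);
  translate([68, 0, 423]) cube([489, 34, 68]);
}
translate([311, -620, 0]) {
  translate([0, 0, 387]) cube([294, 320, 26]);
  cube([28, 28, 387]);
  translate([266, 0, 0]) cube([28, 28, 387]);
  translate([0, 292, 0]) cube([28, 28, 387]);
  translate([266, 292, 0]) cube([28, 28, 387]);
}
translate([311, 1104, 0]) {
  translate([0, 0, 387]) cube([294, 320, 26]);
  cube([28, 28, 387]);
  translate([266, 0, 0]) cube([28, 28, 387]);
  translate([0, 292, 0]) cube([28, 28, 387]);
  translate([266, 292, 0]) cube([28, 28, 387]);
}
translate([-594, 242, 0]) {
  translate([0, 0, 387]) cube([294, 320, 26]);
  cube([28, 28, 387]);
  translate([266, 0, 0]) cube([28, 28, 387]);
  translate([0, 292, 0]) cube([28, 28, 387]);
  translate([266, 292, 0]) cube([28, 28, 387]);
}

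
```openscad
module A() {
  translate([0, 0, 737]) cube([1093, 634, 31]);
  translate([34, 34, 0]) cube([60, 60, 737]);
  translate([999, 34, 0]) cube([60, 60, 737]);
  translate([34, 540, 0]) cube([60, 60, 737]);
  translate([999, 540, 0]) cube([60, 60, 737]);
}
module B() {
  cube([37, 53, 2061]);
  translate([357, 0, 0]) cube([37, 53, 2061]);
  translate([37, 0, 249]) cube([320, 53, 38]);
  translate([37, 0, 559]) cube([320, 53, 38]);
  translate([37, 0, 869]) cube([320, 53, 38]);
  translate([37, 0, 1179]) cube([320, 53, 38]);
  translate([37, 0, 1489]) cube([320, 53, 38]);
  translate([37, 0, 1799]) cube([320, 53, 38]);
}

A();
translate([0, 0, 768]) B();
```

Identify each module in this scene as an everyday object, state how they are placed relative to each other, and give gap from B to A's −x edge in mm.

The ladder's min-x is at 0; the table's min-x is 0; gap = 0 mm.

A is a table. B is a ladder. The ladder is on top of the table. The gap from the ladder to the table's −x edge is 0 mm.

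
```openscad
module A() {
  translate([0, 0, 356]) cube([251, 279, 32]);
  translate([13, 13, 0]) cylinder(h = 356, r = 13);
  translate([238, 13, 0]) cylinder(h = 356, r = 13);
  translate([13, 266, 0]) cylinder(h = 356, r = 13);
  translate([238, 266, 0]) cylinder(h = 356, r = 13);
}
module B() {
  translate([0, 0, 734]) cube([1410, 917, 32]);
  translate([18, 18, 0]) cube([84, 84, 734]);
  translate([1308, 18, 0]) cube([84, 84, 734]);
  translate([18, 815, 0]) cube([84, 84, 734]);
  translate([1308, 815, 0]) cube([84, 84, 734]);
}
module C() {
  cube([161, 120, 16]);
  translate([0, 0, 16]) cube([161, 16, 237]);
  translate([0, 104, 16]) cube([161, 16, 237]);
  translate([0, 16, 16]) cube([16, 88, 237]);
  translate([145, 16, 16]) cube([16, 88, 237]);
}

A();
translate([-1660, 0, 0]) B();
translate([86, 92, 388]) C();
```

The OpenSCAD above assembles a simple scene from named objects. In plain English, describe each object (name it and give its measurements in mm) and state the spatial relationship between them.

A is a simple wooden stool: a rectangular seat 251 mm (x) by 279 mm (y), 32 mm thick, top face at z = 388 mm, on four round legs, each 26 mm in diameter. The legs rest on z = 0, each leg's axis is inset half a diameter from the nearest pair of seat edges (so the leg's bounding box is flush with the corner).

B is a table with a 1410×917 mm rectangular top, 32 mm thick, top surface at z = 766 mm, supported by four 84×84 mm square legs, each inset 18 mm from the nearest pair of top edges, running from the floor.

C is an open-topped rectangular box: outside dimensions 161×120×253 mm, with a uniform wall and base thickness of 16 mm. The base is a full 161×120 slab on the floor; four walls sit on top of the base. The front and back walls (the −y and +y sides) span the full width; the two side walls fit between them.

The table is on the floor beside the stool on its −x side. The open box is on top of the stool.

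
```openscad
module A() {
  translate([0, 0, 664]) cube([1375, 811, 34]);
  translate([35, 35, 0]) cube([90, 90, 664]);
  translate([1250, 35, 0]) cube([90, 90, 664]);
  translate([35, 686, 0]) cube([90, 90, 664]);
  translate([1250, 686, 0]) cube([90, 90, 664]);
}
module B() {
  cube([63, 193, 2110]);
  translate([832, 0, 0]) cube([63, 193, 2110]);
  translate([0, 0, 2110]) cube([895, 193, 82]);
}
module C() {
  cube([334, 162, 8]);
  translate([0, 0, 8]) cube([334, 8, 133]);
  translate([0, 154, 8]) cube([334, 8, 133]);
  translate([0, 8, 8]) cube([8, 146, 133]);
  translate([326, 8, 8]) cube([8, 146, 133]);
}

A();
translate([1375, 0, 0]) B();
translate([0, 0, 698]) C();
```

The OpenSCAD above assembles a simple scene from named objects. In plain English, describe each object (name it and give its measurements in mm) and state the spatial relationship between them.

A is a rectangular dining table. The top is 1375×811×34 mm with its upper surface at z = 698 mm. It stands on four 90×90 mm square legs, each inset 35 mm from the nearest pair of top edges, running from the floor to the underside of the top.

B is a door frame. The clear opening is 769 mm wide and 2110 mm high. Two 63 mm wide jambs, 193 mm deep, stand either side of the opening from the floor to the top of the opening. A 82 mm thick head sits across the top of both jambs, spanning the full outside width of the frame.

C is an open storage box with external size 334×162×141 mm and wall thickness 8 mm (the base is also 8 mm thick). The base covers the whole footprint; the four walls stand on the base, with the y-facing walls full-width and the x-facing walls fitting between their inner faces.

The door frame is against the table's +x side, with their −y faces flush. The open box is on top of the table.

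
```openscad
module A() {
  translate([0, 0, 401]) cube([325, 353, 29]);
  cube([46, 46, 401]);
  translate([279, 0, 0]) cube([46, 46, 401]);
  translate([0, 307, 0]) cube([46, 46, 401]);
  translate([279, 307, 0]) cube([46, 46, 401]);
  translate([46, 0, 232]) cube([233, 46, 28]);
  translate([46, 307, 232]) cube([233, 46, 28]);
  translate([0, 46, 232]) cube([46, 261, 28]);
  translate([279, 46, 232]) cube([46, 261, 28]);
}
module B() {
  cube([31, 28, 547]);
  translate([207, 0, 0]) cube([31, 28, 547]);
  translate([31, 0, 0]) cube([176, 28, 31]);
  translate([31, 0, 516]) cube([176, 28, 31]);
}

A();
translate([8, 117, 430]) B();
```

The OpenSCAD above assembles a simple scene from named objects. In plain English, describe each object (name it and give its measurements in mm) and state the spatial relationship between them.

A is a simple wooden stool: a rectangular seat 325 mm (x) by 353 mm (y), 29 mm thick, top face at z = 430 mm, on four square legs, each 46×46 mm in cross-section. The legs rest on z = 0, each flush with a corner of the seat. Four stretchers, 46 mm wide and 28 mm tall, connect adjacent legs with their undersides at z = 232 mm, each running between the inner faces of the legs it joins and aligned with the legs' outer faces on the other axis.

B is a picture frame with a 176×485 mm rectangular opening (x by z) and a uniform 31 mm border on every side. Frame depth is 28 mm along y. It is built from two vertical stiles running the full outside height and two horizontal rails spanning the gap between the stiles.

The picture frame is on top of the stool.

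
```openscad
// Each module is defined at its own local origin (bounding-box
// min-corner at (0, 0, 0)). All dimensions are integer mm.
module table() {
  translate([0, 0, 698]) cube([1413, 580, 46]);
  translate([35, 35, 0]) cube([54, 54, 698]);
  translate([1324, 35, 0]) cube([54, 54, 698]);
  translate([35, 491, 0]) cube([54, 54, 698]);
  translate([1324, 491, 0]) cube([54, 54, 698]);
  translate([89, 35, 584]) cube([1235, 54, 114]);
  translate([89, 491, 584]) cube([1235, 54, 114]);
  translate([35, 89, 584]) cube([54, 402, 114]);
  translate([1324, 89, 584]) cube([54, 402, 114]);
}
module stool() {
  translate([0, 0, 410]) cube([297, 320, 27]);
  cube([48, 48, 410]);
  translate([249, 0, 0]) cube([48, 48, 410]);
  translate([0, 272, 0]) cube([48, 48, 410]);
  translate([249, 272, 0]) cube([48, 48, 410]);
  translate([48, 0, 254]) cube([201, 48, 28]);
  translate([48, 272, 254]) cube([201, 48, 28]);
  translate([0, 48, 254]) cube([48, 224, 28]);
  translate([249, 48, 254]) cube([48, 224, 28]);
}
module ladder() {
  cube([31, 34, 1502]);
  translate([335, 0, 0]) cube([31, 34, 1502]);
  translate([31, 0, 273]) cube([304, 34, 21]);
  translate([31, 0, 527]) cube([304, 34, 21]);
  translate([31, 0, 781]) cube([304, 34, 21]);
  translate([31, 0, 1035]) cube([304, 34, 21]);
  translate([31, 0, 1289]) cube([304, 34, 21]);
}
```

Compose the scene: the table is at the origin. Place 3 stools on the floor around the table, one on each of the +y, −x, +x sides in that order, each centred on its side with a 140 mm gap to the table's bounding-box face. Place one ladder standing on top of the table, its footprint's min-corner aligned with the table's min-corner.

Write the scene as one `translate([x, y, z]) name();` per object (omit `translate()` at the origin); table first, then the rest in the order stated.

table();
translate([558, 720, 0]) stool();
translate([-437, 130, 0]) stool();
translate([1553, 130, 0]) stool();
translate([0, 0, 744]) ladder();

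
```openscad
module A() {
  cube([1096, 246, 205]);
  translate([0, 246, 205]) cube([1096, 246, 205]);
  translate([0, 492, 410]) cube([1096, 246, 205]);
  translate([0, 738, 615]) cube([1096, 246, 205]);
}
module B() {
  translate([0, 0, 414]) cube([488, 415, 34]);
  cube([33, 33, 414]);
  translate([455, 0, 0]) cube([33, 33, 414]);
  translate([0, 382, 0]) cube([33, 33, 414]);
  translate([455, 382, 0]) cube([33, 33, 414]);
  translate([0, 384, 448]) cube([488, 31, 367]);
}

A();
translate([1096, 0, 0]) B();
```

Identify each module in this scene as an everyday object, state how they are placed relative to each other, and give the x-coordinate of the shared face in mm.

The staircase's +x face and the chair's −x face are both at x = 1096 mm.

A is a staircase. B is a chair. The chair is against the staircase's +x side, with their −y faces flush. The x-coordinate of the shared face is 1096 mm.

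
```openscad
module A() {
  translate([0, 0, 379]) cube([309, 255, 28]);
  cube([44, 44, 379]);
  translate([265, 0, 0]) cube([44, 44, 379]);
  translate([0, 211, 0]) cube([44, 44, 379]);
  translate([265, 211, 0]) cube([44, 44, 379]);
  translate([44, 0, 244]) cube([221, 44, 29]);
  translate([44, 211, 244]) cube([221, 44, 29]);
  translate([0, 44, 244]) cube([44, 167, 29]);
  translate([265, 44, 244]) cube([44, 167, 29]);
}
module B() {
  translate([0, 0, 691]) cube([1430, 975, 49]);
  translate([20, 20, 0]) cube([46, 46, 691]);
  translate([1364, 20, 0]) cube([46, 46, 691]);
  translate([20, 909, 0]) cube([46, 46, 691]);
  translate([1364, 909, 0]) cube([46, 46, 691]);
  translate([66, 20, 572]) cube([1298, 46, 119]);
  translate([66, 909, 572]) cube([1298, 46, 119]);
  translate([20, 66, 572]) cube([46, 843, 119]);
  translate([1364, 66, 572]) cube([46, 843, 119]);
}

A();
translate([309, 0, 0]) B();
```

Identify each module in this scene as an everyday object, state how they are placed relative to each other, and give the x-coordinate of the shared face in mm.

A is a stool. B is a table. The table is against the stool's +x side, with their −y faces flush. The x-coordinate of the shared face is 309 mm.

The stool's +x face and the table's −x face are both at x = 309 mm.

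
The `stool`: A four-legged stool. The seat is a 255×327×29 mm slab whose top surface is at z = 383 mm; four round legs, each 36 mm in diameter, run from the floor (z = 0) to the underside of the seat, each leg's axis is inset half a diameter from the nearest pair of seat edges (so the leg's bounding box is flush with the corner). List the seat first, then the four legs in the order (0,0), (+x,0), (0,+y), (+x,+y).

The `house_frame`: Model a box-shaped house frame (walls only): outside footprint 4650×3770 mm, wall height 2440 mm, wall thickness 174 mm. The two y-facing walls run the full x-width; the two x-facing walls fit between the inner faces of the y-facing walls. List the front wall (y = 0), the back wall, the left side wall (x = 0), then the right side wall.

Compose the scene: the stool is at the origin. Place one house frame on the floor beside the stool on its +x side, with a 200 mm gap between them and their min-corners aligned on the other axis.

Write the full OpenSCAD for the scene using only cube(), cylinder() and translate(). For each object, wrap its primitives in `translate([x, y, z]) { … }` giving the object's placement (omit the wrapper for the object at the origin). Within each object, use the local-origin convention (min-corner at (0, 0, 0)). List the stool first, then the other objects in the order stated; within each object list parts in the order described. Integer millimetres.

translate([0, 0, 354]) cube([255, 327, 29]);
translate([18, 18, 0]) cylinder(h = 354, r = 18);
translate([237, 18, 0]) cylinder(h = 354, r = 18);
translate([18, 309, 0]) cylinder(h = 354, r = 18);
translate([237, 309, 0]) cylinder(h = 354, r = 18);
translate([455, 0, 0]) {
  cube([4650, 174, 2440]);
  translate([0, 3596, 0]) cube([4650, 174, 2440]);
  translate([0, 174, 0]) cube([174, 3422, 2440]);
  translate([4476, 174, 0]) cube([174, 3422, 2440]);
}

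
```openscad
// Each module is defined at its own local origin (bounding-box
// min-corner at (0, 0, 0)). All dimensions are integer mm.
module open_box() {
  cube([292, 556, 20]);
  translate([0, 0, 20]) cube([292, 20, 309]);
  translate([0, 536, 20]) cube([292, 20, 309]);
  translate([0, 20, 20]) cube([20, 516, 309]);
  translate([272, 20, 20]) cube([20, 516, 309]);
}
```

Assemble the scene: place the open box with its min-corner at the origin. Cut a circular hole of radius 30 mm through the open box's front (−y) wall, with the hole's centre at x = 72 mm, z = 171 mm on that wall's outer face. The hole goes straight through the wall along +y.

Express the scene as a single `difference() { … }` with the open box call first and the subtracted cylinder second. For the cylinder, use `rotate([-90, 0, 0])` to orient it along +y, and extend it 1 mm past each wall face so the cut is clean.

difference() {
  open_box();
  translate([72, -1, 171]) rotate([-90, 0, 0]) cylinder(h = 22, r = 30);
}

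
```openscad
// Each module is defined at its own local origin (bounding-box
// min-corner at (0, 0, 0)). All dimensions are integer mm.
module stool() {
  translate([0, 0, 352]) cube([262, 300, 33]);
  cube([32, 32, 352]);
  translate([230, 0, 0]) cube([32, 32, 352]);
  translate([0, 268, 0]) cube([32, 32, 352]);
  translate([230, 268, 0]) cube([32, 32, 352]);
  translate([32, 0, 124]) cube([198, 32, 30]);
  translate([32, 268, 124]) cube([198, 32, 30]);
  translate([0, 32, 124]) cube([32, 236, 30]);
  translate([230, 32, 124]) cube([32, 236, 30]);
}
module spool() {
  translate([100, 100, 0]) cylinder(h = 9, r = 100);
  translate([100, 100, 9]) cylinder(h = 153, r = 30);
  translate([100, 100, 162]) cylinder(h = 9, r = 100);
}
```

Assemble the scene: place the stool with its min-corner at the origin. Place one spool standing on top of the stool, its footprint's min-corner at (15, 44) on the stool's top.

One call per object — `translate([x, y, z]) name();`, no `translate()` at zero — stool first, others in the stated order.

stool();
translate([15, 44, 385]) spool();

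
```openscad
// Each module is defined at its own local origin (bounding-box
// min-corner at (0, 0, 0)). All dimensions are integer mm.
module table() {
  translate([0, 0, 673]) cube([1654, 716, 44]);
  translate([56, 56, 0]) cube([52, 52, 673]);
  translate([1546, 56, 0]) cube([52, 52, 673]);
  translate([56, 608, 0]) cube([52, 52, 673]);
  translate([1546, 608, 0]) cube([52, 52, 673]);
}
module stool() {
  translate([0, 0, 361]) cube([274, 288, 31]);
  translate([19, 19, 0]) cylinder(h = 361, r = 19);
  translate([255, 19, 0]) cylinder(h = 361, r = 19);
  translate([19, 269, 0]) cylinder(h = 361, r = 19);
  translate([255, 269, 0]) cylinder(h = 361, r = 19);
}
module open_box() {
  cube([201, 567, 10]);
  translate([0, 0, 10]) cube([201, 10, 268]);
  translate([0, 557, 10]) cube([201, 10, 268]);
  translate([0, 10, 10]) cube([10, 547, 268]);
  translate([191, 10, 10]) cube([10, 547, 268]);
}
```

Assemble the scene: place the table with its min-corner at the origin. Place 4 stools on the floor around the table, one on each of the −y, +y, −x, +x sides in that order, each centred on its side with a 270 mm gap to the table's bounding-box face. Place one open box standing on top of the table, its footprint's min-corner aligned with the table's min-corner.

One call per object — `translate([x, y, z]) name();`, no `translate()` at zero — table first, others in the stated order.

table();
translate([690, -558, 0]) stool();
translate([690, 986, 0]) stool();
translate([-544, 214, 0]) stool();
translate([1924, 214, 0]) stool();
translate([0, 0, 717]) open_box();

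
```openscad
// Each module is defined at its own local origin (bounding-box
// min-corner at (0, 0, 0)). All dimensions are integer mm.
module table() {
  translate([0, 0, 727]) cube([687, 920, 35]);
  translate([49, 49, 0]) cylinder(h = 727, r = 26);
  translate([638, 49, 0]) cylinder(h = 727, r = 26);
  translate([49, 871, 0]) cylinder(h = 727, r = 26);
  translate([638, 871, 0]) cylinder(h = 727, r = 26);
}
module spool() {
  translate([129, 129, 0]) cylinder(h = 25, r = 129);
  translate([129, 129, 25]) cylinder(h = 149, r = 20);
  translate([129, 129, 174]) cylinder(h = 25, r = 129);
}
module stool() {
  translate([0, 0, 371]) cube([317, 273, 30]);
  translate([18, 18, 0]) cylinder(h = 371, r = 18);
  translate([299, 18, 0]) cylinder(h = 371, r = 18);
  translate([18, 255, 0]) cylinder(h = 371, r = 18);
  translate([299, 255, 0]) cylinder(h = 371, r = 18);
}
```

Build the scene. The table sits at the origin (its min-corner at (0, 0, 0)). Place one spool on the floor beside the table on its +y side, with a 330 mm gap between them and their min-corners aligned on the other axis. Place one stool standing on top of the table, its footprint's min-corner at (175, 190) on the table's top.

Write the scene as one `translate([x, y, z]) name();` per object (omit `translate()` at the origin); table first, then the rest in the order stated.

table();
translate([0, 1250, 0]) spool();
translate([175, 190, 762]) stool();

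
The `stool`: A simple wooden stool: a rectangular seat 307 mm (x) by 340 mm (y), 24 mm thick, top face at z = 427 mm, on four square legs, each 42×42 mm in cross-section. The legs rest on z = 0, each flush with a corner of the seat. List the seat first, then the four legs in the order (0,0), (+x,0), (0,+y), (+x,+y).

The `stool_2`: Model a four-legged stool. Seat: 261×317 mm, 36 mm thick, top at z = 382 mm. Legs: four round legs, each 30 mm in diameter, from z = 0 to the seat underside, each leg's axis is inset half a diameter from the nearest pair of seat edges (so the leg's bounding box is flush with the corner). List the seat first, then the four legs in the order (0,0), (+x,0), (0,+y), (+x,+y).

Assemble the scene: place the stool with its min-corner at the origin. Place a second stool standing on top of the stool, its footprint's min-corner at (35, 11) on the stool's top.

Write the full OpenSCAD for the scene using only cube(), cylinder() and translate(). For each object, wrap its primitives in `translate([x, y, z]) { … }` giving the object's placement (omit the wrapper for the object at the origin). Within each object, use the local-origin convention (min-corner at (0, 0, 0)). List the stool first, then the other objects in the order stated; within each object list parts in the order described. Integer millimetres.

translate([0, 0, 403]) cube([307, 340, 24]);
cube([42, 42, 403]);
translate([265, 0, 0]) cube([42, 42, 403]);
translate([0, 298, 0]) cube([42, 42, 403]);
translate([265, 298, 0]) cube([42, 42, 403]);
translate([35, 11, 427]) {
  translate([0, 0, 346]) cube([261, 317, 36]);
  translate([15, 15, 0]) cylinder(h = 346, r = 15);
  translate([246, 15, 0]) cylinder(h = 346, r = 15);
  translate([15, 302, 0]) cylinder(h = 346, r = 15);
  translate([246, 302, 0]) cylinder(h = 346, r = 15);
}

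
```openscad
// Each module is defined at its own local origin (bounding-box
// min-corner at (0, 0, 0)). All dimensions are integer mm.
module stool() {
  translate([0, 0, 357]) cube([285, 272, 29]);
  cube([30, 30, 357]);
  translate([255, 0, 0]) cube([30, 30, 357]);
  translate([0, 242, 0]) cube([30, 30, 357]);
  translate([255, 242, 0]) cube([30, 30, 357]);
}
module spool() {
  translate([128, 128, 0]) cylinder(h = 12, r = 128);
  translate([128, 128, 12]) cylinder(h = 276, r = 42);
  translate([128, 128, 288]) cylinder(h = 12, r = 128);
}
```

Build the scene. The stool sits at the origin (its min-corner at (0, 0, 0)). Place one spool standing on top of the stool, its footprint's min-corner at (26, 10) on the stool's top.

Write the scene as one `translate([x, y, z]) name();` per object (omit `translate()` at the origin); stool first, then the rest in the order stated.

stool();
translate([26, 10, 386]) spool();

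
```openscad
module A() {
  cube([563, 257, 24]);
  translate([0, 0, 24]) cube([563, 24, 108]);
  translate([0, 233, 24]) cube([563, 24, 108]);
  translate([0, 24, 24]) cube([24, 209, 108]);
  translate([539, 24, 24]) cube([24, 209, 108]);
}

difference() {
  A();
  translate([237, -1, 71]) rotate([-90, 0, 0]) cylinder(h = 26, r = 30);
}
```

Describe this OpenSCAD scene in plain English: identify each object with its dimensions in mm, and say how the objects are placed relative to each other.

A is an open storage box with external size 563×257×132 mm and wall thickness 24 mm (the base is also 24 mm thick). The base covers the whole footprint; the four walls stand on the base, with the y-facing walls full-width and the x-facing walls fitting between their inner faces.

The open box has a circular hole of radius 30 mm through its front wall, centred at (x = 237, z = 71).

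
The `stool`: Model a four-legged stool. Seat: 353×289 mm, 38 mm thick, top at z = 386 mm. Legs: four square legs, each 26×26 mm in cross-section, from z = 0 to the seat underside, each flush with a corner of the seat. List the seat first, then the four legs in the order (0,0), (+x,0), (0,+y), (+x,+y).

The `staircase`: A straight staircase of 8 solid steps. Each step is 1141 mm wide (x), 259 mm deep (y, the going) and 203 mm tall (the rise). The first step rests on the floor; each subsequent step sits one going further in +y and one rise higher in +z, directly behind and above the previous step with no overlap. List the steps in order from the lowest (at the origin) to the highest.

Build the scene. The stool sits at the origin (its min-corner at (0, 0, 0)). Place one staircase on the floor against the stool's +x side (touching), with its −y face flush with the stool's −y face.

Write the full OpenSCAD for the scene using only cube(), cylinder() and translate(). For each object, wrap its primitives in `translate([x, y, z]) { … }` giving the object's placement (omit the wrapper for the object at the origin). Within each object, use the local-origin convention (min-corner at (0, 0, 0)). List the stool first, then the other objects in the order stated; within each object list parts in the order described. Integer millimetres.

translate([0, 0, 348]) cube([353, 289, 38]);
cube([26, 26, 348]);
translate([327, 0, 0]) cube([26, 26, 348]);
translate([0, 263, 0]) cube([26, 26, 348]);
translate([327, 263, 0]) cube([26, 26, 348]);
translate([353, 0, 0]) {
  cube([1141, 259, 203]);
  translate([0, 259, 203]) cube([1141, 259, 203]);
  translate([0, 518, 406]) cube([1141, 259, 203]);
  translate([0, 777, 609]) cube([1141, 259, 203]);
  translate([0, 1036, 812]) cube([1141, 259, 203]);
  translate([0, 1295, 1015]) cube([1141, 259, 203]);
  translate([0, 1554, 1218]) cube([1141, 259, 203]);
  translate([0, 1813, 1421]) cube([1141, 259, 203]);
}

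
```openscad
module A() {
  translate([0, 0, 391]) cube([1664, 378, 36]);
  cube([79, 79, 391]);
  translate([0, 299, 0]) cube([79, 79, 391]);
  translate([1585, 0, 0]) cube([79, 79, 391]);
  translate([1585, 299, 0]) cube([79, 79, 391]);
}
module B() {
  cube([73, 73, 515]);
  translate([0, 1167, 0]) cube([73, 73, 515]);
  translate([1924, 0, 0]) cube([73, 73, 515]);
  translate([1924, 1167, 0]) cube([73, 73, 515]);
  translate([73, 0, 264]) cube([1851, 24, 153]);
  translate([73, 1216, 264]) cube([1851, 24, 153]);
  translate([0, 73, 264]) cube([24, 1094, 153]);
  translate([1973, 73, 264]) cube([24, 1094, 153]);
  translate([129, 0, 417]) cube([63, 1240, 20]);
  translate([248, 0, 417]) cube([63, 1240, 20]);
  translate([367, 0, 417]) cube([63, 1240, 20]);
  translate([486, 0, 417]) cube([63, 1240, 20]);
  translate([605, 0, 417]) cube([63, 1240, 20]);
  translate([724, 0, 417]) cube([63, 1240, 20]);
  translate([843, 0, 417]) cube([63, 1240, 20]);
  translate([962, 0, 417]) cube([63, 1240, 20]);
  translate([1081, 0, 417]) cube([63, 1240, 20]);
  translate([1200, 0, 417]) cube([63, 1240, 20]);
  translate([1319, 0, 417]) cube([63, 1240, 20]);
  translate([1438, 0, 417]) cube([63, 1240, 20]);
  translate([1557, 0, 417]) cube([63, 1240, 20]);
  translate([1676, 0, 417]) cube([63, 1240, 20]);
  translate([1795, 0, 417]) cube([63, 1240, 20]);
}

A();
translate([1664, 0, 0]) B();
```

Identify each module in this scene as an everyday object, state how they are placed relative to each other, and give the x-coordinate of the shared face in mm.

The bench's +x face and the bed frame's −x face are both at x = 1664 mm.

A is a bench. B is a bed frame. The bed frame is against the bench's +x side, with their −y faces flush. The x-coordinate of the shared face is 1664 mm.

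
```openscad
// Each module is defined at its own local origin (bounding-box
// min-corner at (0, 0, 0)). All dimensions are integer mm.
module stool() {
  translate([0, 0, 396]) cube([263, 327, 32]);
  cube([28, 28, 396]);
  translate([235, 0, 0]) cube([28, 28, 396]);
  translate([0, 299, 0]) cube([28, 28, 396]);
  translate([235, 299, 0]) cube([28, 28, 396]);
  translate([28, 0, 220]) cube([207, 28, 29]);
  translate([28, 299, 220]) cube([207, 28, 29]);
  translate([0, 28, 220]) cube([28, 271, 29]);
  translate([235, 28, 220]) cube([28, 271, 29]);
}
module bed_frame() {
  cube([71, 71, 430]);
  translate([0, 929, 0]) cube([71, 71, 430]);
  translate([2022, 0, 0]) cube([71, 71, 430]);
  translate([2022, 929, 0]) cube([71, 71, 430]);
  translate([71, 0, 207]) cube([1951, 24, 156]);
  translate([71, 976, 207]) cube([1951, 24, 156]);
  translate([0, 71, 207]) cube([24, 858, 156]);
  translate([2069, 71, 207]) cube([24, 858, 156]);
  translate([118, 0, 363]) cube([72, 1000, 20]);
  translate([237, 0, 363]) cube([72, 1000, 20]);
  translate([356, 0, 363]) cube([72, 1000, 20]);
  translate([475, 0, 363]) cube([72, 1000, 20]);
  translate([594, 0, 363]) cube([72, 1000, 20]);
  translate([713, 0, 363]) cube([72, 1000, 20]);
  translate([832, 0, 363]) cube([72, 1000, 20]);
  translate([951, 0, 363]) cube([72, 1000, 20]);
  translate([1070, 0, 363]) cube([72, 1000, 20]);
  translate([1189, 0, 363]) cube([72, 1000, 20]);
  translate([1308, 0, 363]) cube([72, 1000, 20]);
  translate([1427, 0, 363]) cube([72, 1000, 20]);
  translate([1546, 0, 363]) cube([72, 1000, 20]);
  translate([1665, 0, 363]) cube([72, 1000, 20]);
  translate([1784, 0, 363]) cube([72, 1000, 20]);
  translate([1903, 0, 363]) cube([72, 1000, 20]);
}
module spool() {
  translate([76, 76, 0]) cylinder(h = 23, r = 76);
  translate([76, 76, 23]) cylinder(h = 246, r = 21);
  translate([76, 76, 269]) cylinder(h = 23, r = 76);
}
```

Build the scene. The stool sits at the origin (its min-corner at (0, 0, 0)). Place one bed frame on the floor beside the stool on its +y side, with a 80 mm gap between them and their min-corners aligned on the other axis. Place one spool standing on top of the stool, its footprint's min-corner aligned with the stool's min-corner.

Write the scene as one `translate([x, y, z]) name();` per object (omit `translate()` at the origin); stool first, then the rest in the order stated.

stool();
translate([0, 407, 0]) bed_frame();
translate([0, 0, 428]) spool();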